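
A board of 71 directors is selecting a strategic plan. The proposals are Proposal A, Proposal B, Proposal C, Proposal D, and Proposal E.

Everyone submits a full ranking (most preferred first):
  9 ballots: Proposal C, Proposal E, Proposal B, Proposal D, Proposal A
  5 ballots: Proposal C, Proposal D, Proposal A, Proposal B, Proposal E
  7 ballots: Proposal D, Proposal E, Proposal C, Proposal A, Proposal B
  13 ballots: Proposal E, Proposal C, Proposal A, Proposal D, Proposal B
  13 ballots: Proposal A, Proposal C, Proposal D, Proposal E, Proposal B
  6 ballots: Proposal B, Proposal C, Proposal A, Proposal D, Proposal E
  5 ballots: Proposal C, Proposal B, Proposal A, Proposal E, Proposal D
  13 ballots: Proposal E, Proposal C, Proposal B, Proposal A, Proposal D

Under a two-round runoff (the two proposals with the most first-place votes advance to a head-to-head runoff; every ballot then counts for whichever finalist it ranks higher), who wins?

Proposal C

Round 1 first-place votes: Proposal A 13, Proposal B 6, Proposal C 19, Proposal D 7, Proposal E 26. Proposal E and Proposal C advance.
Runoff: Proposal E is ranked above Proposal C on 33 ballots, Proposal C above Proposal E on 38.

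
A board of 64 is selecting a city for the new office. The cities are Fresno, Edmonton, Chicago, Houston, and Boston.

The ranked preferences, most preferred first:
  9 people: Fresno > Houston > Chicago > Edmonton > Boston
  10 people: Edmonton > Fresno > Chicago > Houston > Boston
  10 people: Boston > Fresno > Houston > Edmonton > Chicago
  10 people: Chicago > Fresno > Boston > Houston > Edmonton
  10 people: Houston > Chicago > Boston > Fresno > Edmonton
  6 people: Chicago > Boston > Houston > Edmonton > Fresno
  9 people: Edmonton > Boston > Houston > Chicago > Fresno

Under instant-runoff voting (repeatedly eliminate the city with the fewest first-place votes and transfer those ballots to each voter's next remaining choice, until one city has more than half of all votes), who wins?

Round 1: Fresno 9, Edmonton 19, Chicago 16, Houston 10, Boston 10. Fresno eliminated.
Round 2: Edmonton 19, Chicago 16, Houston 19, Boston 10. Boston eliminated.
Round 3: Edmonton 19, Chicago 16, Houston 29. Chicago eliminated.
Round 4: Edmonton 19, Houston 45. Houston has a majority (≥33).

Houston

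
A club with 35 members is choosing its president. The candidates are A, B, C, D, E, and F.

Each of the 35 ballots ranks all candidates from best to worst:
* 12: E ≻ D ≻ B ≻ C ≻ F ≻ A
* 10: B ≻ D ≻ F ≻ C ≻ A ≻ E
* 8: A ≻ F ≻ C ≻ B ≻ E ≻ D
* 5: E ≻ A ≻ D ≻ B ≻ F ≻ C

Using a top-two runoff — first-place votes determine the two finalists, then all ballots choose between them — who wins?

Round 1 first-place votes: A 8, B 10, C 0, D 0, E 17, F 0. E and B advance.
Runoff: E is ranked above B on 17 ballots, B above E on 18.

B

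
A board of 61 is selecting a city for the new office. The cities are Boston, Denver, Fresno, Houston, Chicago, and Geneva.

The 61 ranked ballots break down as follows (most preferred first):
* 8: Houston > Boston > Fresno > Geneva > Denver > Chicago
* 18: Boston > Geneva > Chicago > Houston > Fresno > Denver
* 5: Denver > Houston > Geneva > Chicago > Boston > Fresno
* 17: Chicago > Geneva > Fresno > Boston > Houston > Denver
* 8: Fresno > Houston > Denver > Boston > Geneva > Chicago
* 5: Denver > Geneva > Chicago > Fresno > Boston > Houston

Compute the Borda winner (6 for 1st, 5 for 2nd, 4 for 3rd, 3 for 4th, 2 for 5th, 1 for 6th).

Geneva

Boston: 8×5 + 18×6 + 5×2 + 17×3 + 8×3 + 5×2 = 243
Denver: 8×2 + 18×1 + 5×6 + 17×1 + 8×4 + 5×6 = 143
Fresno: 8×4 + 18×2 + 5×1 + 17×4 + 8×6 + 5×3 = 204
Houston: 8×6 + 18×3 + 5×5 + 17×2 + 8×5 + 5×1 = 206
Chicago: 8×1 + 18×4 + 5×3 + 17×6 + 8×1 + 5×4 = 225
Geneva: 8×3 + 18×5 + 5×4 + 17×5 + 8×2 + 5×5 = 260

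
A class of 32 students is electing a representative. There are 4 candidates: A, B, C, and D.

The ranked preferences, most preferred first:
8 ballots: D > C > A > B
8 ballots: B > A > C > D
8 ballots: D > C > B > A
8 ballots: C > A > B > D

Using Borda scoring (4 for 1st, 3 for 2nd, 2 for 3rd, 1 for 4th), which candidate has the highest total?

C

A: 8×2 + 8×3 + 8×1 + 8×3 = 72
B: 8×1 + 8×4 + 8×2 + 8×2 = 72
C: 8×3 + 8×2 + 8×3 + 8×4 = 96
D: 8×4 + 8×1 + 8×4 + 8×1 = 80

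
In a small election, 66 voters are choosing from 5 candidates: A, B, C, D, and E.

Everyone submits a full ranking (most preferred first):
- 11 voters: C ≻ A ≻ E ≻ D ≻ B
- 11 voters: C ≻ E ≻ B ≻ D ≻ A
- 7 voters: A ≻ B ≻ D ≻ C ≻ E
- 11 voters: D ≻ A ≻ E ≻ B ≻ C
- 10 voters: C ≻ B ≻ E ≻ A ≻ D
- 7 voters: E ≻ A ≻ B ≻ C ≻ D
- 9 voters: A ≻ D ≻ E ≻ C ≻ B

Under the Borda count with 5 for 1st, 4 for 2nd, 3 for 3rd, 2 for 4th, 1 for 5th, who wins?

A

A: 11×4 + 11×1 + 7×5 + 11×4 + 10×2 + 7×4 + 9×5 = 227
B: 11×1 + 11×3 + 7×4 + 11×2 + 10×4 + 7×3 + 9×1 = 164
C: 11×5 + 11×5 + 7×2 + 11×1 + 10×5 + 7×2 + 9×2 = 217
D: 11×2 + 11×2 + 7×3 + 11×5 + 10×1 + 7×1 + 9×4 = 173
E: 11×3 + 11×4 + 7×1 + 11×3 + 10×3 + 7×5 + 9×3 = 209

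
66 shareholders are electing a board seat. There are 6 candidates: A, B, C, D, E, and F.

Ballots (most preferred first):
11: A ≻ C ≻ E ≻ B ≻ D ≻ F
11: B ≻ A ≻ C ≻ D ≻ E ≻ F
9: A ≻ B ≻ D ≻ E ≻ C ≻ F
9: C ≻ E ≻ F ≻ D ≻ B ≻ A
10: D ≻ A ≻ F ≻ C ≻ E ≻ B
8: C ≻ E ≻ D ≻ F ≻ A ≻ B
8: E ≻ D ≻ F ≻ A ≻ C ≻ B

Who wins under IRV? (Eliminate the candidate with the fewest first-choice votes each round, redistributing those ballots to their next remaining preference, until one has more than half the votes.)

Round 1: A 20, B 11, C 17, D 10, E 8, F 0. F eliminated.
Round 2: A 20, B 11, C 17, D 10, E 8. E eliminated.
Round 3: A 20, B 11, C 17, D 18. B eliminated.
Round 4: A 31, C 17, D 18. C eliminated.
Round 5: A 31, D 35. D has a majority (≥34).

D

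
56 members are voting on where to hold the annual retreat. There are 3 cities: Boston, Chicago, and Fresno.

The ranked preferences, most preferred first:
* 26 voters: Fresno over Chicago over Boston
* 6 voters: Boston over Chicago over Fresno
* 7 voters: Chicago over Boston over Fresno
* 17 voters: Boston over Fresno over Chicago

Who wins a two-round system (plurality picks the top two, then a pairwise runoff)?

Round 1 first-place votes: Boston 23, Chicago 7, Fresno 26. Fresno and Boston advance.
Runoff: Fresno is ranked above Boston on 26 ballots, Boston above Fresno on 30.

Boston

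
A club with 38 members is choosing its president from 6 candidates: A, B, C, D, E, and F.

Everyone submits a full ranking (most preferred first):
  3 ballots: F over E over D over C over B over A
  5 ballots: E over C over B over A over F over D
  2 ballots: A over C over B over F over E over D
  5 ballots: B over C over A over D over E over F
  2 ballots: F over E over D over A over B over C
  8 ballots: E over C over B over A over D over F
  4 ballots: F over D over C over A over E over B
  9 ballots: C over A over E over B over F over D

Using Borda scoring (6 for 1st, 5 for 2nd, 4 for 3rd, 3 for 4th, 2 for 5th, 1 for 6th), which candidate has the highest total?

A: 3×1 + 5×3 + 2×6 + 5×4 + 2×3 + 8×3 + 4×3 + 9×5 = 137
B: 3×2 + 5×4 + 2×4 + 5×6 + 2×2 + 8×4 + 4×1 + 9×3 = 131
C: 3×3 + 5×5 + 2×5 + 5×5 + 2×1 + 8×5 + 4×4 + 9×6 = 181
D: 3×4 + 5×1 + 2×1 + 5×3 + 2×4 + 8×2 + 4×5 + 9×1 = 87
E: 3×5 + 5×6 + 2×2 + 5×2 + 2×5 + 8×6 + 4×2 + 9×4 = 161
F: 3×6 + 5×2 + 2×3 + 5×1 + 2×6 + 8×1 + 4×6 + 9×2 = 101

C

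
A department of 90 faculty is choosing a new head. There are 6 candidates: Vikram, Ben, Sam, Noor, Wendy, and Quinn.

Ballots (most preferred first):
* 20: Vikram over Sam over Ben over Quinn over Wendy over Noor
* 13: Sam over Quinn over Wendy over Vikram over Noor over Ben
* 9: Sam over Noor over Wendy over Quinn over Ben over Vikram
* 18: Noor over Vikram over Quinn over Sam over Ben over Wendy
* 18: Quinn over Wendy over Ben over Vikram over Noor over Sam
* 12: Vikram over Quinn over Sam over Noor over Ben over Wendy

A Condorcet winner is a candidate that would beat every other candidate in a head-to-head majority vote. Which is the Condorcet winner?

Vikram vs Ben: 63–27
Vikram vs Sam: 68–22
Vikram vs Noor: 63–27
Vikram vs Wendy: 50–40
Vikram vs Quinn: 50–40
Vikram beats every other candidate.

Vikram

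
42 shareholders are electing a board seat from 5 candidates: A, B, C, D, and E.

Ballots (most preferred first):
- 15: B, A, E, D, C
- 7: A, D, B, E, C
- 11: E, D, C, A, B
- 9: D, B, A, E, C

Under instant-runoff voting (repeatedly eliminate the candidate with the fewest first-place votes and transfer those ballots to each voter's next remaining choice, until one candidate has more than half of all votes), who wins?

D

Round 1: A 7, B 15, C 0, D 9, E 11. C eliminated.
Round 2: A 7, B 15, D 9, E 11. A eliminated.
Round 3: B 15, D 16, E 11. E eliminated.
Round 4: B 15, D 27. D has a majority (≥22).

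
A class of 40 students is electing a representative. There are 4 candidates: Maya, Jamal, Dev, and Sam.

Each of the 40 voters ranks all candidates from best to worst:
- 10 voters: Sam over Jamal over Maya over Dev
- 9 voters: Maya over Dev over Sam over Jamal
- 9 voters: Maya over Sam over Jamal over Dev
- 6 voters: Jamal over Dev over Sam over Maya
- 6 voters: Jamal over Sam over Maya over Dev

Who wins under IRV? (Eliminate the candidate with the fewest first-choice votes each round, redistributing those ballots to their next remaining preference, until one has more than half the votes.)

Round 1: Maya 18, Jamal 12, Dev 0, Sam 10. Dev eliminated.
Round 2: Maya 18, Jamal 12, Sam 10. Sam eliminated.
Round 3: Maya 18, Jamal 22. Jamal has a majority (≥21).

Jamal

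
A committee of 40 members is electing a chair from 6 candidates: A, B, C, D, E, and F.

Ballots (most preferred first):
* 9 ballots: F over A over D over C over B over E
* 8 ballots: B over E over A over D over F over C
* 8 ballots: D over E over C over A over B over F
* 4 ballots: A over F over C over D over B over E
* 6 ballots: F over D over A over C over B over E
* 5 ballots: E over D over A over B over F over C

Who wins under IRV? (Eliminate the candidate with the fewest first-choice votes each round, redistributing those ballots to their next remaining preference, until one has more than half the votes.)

Round 1: A 4, B 8, C 0, D 8, E 5, F 15. C eliminated.
Round 2: A 4, B 8, D 8, E 5, F 15. A eliminated.
Round 3: B 8, D 8, E 5, F 19. E eliminated.
Round 4: B 8, D 13, F 19. B eliminated.
Round 5: D 21, F 19. D has a majority (≥21).

D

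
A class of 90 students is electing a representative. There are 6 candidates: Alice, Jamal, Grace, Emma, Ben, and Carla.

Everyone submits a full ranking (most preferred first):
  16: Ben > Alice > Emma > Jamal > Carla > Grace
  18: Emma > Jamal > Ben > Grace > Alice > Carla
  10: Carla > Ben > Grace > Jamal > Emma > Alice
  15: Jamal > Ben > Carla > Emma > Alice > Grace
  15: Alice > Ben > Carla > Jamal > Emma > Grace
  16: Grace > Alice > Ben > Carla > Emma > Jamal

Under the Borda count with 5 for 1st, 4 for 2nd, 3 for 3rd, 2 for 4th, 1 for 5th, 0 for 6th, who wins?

Ben

Alice: 16×4 + 18×1 + 10×0 + 15×1 + 15×5 + 16×4 = 236
Jamal: 16×2 + 18×4 + 10×2 + 15×5 + 15×2 + 16×0 = 229
Grace: 16×0 + 18×2 + 10×3 + 15×0 + 15×0 + 16×5 = 146
Emma: 16×3 + 18×5 + 10×1 + 15×2 + 15×1 + 16×1 = 209
Ben: 16×5 + 18×3 + 10×4 + 15×4 + 15×4 + 16×3 = 342
Carla: 16×1 + 18×0 + 10×5 + 15×3 + 15×3 + 16×2 = 188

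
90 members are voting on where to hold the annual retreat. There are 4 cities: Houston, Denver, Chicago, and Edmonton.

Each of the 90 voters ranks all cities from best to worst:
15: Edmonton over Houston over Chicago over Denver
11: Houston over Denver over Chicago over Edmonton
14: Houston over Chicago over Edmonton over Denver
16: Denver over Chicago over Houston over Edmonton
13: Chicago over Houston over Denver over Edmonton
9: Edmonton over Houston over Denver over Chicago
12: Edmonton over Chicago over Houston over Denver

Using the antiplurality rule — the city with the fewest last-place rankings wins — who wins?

Houston

Last-place votes: Houston 0, Denver 41, Chicago 9, Edmonton 40.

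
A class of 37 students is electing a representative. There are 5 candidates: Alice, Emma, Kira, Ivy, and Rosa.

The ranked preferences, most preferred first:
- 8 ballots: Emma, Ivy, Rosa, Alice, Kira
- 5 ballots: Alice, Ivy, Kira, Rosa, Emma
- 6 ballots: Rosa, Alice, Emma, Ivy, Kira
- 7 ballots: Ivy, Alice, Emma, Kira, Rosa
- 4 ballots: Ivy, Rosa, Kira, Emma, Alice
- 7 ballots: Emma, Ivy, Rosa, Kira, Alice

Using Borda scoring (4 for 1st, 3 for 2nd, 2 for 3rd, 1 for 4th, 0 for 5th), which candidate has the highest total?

Ivy

Alice: 8×1 + 5×4 + 6×3 + 7×3 + 4×0 + 7×0 = 67
Emma: 8×4 + 5×0 + 6×2 + 7×2 + 4×1 + 7×4 = 90
Kira: 8×0 + 5×2 + 6×0 + 7×1 + 4×2 + 7×1 = 32
Ivy: 8×3 + 5×3 + 6×1 + 7×4 + 4×4 + 7×3 = 110
Rosa: 8×2 + 5×1 + 6×4 + 7×0 + 4×3 + 7×2 = 71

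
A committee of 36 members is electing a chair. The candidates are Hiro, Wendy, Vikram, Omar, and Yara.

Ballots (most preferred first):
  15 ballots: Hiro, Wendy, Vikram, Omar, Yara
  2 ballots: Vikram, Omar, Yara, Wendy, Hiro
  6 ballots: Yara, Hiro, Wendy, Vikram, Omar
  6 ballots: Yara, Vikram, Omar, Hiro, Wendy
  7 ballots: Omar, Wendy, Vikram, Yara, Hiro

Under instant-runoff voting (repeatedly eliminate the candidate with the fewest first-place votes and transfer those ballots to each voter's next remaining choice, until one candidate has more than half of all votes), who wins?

Yara

Round 1: Hiro 15, Wendy 0, Vikram 2, Omar 7, Yara 12. Wendy eliminated.
Round 2: Hiro 15, Vikram 2, Omar 7, Yara 12. Vikram eliminated.
Round 3: Hiro 15, Omar 9, Yara 12. Omar eliminated.
Round 4: Hiro 15, Yara 21. Yara has a majority (≥19).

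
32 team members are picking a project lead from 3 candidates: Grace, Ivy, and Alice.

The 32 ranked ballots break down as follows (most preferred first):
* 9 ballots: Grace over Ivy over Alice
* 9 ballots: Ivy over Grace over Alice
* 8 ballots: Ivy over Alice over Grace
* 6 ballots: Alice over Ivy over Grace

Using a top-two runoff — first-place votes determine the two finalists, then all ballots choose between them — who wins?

Ivy

Round 1 first-place votes: Grace 9, Ivy 17, Alice 6. Ivy and Grace advance.
Runoff: Ivy is ranked above Grace on 23 ballots, Grace above Ivy on 9.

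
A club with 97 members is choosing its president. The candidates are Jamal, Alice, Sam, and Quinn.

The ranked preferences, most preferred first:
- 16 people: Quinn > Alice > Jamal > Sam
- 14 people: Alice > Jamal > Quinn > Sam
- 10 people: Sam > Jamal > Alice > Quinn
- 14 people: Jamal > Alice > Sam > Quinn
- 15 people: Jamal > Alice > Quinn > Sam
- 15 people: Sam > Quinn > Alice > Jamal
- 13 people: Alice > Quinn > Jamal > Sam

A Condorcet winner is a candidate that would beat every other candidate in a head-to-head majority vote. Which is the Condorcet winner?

Alice vs Jamal: 58–39
Alice vs Sam: 72–25
Alice vs Quinn: 66–31
Alice beats every other candidate.

Alice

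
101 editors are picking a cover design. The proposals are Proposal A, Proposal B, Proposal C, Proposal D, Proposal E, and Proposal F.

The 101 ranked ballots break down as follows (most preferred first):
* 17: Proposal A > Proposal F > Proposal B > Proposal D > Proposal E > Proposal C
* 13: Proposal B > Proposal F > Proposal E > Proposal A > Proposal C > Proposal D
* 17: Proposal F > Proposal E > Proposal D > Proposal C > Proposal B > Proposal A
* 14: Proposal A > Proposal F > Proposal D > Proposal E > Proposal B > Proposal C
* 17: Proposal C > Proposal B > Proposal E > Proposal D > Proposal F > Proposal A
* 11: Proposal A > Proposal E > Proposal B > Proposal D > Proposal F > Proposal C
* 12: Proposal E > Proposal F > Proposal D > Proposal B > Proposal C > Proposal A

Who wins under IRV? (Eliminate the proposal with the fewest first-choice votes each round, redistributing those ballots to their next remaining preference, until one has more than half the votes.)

Round 1: Proposal A 42, Proposal B 13, Proposal C 17, Proposal D 0, Proposal E 12, Proposal F 17. Proposal D eliminated.
Round 2: Proposal A 42, Proposal B 13, Proposal C 17, Proposal E 12, Proposal F 17. Proposal E eliminated.
Round 3: Proposal A 42, Proposal B 13, Proposal C 17, Proposal F 29. Proposal B eliminated.
Round 4: Proposal A 42, Proposal C 17, Proposal F 42. Proposal C eliminated.
Round 5: Proposal A 42, Proposal F 59. Proposal F has a majority (≥51).

Proposal F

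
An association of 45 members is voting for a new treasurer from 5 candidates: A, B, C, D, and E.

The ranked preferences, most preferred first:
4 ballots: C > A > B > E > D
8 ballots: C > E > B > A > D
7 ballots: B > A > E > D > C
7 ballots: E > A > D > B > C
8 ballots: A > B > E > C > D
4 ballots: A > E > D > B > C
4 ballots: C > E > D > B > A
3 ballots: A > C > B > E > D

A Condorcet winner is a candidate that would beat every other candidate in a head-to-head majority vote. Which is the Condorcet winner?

A

A vs B: 26–19
A vs C: 29–16
A vs D: 41–4
A vs E: 26–19
A beats every other candidate.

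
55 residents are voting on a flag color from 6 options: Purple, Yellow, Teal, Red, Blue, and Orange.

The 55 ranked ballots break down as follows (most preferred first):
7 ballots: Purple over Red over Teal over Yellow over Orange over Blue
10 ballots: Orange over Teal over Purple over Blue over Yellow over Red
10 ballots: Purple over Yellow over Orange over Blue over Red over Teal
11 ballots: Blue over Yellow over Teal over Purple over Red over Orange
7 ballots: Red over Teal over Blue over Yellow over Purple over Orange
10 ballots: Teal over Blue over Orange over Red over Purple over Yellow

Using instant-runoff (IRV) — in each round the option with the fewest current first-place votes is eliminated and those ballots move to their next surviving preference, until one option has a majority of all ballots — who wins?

Round 1: Purple 17, Yellow 0, Teal 10, Red 7, Blue 11, Orange 10. Yellow eliminated.
Round 2: Purple 17, Teal 10, Red 7, Blue 11, Orange 10. Red eliminated.
Round 3: Purple 17, Teal 17, Blue 11, Orange 10. Orange eliminated.
Round 4: Purple 17, Teal 27, Blue 11. Blue eliminated.
Round 5: Purple 17, Teal 38. Teal has a majority (≥28).

Teal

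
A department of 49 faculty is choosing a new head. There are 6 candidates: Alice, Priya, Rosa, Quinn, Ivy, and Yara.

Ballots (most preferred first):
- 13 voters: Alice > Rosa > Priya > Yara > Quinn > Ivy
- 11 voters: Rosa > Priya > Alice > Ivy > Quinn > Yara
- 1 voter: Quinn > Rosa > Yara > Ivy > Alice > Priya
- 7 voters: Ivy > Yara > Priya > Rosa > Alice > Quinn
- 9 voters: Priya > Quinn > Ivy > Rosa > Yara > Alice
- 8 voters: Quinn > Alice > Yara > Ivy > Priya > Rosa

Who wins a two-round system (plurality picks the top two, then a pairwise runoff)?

Round 1 first-place votes: Alice 13, Priya 9, Rosa 11, Quinn 9, Ivy 7, Yara 0. Alice and Rosa advance.
Runoff: Alice is ranked above Rosa on 21 ballots, Rosa above Alice on 28.

Rosa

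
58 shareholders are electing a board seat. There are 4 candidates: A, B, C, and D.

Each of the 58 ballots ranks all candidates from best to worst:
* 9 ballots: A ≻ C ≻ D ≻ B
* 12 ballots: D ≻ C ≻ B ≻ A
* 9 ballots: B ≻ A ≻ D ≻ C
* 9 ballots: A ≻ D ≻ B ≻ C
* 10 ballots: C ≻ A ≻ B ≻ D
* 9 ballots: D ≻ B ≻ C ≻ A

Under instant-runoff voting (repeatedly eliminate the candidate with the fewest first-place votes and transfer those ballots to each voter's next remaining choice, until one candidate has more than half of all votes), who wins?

Round 1: A 18, B 9, C 10, D 21. B eliminated.
Round 2: A 27, C 10, D 21. C eliminated.
Round 3: A 37, D 21. A has a majority (≥30).

A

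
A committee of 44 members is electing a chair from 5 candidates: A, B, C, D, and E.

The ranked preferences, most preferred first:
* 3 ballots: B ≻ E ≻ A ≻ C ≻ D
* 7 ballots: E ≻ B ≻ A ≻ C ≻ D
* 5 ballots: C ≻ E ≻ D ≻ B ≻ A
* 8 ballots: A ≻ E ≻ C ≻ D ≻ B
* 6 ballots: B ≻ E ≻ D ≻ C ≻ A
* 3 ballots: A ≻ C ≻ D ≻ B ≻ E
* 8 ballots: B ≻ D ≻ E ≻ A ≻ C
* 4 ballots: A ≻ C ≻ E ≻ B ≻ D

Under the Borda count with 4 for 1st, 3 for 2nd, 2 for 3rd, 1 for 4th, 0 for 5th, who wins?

A: 3×2 + 7×2 + 5×0 + 8×4 + 6×0 + 3×4 + 8×1 + 4×4 = 88
B: 3×4 + 7×3 + 5×1 + 8×0 + 6×4 + 3×1 + 8×4 + 4×1 = 101
C: 3×1 + 7×1 + 5×4 + 8×2 + 6×1 + 3×3 + 8×0 + 4×3 = 73
D: 3×0 + 7×0 + 5×2 + 8×1 + 6×2 + 3×2 + 8×3 + 4×0 = 60
E: 3×3 + 7×4 + 5×3 + 8×3 + 6×3 + 3×0 + 8×2 + 4×2 = 118

E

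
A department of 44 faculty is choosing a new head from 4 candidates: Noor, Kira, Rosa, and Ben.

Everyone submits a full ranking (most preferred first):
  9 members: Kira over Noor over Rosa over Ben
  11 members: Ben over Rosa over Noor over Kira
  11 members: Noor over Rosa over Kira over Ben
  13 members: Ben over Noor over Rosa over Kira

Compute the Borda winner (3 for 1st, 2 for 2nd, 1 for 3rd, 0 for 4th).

Noor: 9×2 + 11×1 + 11×3 + 13×2 = 88
Kira: 9×3 + 11×0 + 11×1 + 13×0 = 38
Rosa: 9×1 + 11×2 + 11×2 + 13×1 = 66
Ben: 9×0 + 11×3 + 11×0 + 13×3 = 72

Noor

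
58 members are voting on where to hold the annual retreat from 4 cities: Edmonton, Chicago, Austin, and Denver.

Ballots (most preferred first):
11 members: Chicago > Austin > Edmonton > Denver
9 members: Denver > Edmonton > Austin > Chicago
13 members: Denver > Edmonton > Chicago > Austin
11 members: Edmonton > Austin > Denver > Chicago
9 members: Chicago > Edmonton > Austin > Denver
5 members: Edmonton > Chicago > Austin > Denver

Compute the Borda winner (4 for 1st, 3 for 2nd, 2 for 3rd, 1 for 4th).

Edmonton: 11×2 + 9×3 + 13×3 + 11×4 + 9×3 + 5×4 = 179
Chicago: 11×4 + 9×1 + 13×2 + 11×1 + 9×4 + 5×3 = 141
Austin: 11×3 + 9×2 + 13×1 + 11×3 + 9×2 + 5×2 = 125
Denver: 11×1 + 9×4 + 13×4 + 11×2 + 9×1 + 5×1 = 135

Edmonton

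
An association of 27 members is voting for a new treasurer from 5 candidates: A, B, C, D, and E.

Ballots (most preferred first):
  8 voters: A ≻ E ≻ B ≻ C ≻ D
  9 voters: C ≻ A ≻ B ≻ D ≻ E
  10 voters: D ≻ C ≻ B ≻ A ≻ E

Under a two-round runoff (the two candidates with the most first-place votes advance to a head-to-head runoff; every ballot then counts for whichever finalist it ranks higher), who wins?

Round 1 first-place votes: A 8, B 0, C 9, D 10, E 0. D and C advance.
Runoff: D is ranked above C on 10 ballots, C above D on 17.

C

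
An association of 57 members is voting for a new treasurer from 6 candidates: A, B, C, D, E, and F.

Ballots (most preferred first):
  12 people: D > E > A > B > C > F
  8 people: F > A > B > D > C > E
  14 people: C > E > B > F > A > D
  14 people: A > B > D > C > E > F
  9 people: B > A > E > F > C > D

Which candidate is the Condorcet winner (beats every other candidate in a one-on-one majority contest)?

A vs B: 34–23
A vs C: 43–14
A vs D: 45–12
A vs E: 31–26
A vs F: 35–22
A beats every other candidate.

A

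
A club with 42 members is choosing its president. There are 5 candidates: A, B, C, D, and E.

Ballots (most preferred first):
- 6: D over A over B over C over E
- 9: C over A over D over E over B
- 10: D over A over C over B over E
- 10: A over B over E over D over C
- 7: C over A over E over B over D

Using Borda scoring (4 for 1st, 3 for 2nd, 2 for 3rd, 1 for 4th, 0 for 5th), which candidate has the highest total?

A: 6×3 + 9×3 + 10×3 + 10×4 + 7×3 = 136
B: 6×2 + 9×0 + 10×1 + 10×3 + 7×1 = 59
C: 6×1 + 9×4 + 10×2 + 10×0 + 7×4 = 90
D: 6×4 + 9×2 + 10×4 + 10×1 + 7×0 = 92
E: 6×0 + 9×1 + 10×0 + 10×2 + 7×2 = 43

A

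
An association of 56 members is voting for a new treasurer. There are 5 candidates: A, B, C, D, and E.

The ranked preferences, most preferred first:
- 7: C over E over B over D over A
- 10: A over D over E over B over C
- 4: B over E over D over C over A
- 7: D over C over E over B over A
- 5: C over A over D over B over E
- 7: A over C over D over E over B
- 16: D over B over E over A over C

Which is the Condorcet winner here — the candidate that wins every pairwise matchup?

D

D vs A: 34–22
D vs B: 45–11
D vs C: 37–19
D vs E: 45–11
D beats every other candidate.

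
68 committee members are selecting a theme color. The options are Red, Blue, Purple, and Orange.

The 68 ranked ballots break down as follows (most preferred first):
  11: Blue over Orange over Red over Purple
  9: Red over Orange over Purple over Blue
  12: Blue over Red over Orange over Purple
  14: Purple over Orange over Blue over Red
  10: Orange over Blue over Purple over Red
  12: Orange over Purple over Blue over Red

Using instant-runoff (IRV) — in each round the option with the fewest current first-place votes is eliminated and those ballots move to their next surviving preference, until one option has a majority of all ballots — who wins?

Round 1: Red 9, Blue 23, Purple 14, Orange 22. Red eliminated.
Round 2: Blue 23, Purple 14, Orange 31. Purple eliminated.
Round 3: Blue 23, Orange 45. Orange has a majority (≥35).

Orange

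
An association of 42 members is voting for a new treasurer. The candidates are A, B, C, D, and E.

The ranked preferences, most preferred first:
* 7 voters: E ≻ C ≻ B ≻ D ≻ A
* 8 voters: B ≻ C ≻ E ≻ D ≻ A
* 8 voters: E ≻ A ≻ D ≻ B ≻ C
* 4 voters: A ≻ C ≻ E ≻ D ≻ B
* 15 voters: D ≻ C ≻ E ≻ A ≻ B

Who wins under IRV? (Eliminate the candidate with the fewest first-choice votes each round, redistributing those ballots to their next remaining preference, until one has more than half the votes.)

Round 1: A 4, B 8, C 0, D 15, E 15. C eliminated.
Round 2: A 4, B 8, D 15, E 15. A eliminated.
Round 3: B 8, D 15, E 19. B eliminated.
Round 4: D 15, E 27. E has a majority (≥22).

E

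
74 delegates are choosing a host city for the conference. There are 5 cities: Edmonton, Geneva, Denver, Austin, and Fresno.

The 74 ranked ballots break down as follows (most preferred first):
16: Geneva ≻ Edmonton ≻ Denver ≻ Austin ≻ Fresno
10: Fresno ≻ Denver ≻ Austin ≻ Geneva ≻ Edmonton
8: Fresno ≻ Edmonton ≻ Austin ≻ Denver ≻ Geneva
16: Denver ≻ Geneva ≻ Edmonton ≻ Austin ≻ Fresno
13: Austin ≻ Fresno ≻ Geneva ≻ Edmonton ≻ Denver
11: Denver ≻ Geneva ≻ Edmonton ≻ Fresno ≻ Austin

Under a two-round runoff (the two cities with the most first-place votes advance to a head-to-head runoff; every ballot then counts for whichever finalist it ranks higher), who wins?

Denver

Round 1 first-place votes: Edmonton 0, Geneva 16, Denver 27, Austin 13, Fresno 18. Denver and Fresno advance.
Runoff: Denver is ranked above Fresno on 43 ballots, Fresno above Denver on 31.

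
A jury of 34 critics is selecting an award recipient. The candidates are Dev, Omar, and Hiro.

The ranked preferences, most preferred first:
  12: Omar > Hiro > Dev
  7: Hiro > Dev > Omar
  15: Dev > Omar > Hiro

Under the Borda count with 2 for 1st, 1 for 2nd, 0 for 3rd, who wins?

Omar

Dev: 12×0 + 7×1 + 15×2 = 37
Omar: 12×2 + 7×0 + 15×1 = 39
Hiro: 12×1 + 7×2 + 15×0 = 26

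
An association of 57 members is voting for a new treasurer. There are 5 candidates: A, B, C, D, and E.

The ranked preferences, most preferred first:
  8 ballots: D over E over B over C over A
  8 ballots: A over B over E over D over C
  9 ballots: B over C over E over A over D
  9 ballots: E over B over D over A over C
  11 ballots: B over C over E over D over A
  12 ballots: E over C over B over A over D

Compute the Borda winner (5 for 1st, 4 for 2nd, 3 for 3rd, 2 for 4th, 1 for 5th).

A: 8×1 + 8×5 + 9×2 + 9×2 + 11×1 + 12×2 = 119
B: 8×3 + 8×4 + 9×5 + 9×4 + 11×5 + 12×3 = 228
C: 8×2 + 8×1 + 9×4 + 9×1 + 11×4 + 12×4 = 161
D: 8×5 + 8×2 + 9×1 + 9×3 + 11×2 + 12×1 = 126
E: 8×4 + 8×3 + 9×3 + 9×5 + 11×3 + 12×5 = 221

B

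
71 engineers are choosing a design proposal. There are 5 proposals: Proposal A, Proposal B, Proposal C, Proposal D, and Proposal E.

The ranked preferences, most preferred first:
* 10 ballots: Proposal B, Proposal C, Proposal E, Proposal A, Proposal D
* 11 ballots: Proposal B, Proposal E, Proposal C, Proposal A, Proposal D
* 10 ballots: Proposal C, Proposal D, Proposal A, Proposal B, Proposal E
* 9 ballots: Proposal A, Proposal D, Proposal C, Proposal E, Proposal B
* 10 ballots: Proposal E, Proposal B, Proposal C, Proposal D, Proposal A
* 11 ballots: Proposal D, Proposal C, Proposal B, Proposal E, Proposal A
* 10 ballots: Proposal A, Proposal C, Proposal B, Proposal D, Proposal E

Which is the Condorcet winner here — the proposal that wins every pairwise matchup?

Proposal C vs Proposal A: 52–19
Proposal C vs Proposal B: 40–31
Proposal C vs Proposal D: 51–20
Proposal C vs Proposal E: 50–21
Proposal C beats every other proposal.

Proposal C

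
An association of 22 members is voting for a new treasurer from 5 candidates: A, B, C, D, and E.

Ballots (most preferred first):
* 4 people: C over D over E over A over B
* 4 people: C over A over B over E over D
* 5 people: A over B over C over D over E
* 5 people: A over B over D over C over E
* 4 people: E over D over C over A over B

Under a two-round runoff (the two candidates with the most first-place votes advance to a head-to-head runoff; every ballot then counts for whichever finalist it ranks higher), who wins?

C

Round 1 first-place votes: A 10, B 0, C 8, D 0, E 4. A and C advance.
Runoff: A is ranked above C on 10 ballots, C above A on 12.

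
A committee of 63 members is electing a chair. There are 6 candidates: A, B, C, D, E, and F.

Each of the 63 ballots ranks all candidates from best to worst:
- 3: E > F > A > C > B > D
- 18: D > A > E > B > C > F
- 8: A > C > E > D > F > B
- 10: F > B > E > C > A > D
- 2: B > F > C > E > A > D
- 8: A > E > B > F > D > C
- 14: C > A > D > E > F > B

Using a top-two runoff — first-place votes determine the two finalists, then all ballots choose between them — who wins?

A

Round 1 first-place votes: A 16, B 2, C 14, D 18, E 3, F 10. D and A advance.
Runoff: D is ranked above A on 18 ballots, A above D on 45.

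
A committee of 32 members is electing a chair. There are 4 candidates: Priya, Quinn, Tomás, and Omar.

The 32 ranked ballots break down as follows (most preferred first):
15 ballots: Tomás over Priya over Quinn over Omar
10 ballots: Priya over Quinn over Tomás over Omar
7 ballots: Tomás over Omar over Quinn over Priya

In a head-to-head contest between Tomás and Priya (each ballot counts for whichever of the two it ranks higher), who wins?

Tomás is ranked above Priya on 22 ballots; Priya above Tomás on 10.

Tomás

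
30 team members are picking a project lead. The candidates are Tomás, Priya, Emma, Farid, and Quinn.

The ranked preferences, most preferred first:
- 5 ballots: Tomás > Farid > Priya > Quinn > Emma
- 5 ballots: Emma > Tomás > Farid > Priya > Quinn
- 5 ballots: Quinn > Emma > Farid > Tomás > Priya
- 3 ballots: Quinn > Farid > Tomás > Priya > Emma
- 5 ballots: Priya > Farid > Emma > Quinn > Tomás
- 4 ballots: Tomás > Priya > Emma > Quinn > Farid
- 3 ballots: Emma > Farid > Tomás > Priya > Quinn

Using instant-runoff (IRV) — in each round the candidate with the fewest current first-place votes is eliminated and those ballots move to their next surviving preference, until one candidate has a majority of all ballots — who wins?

Emma

Round 1: Tomás 9, Priya 5, Emma 8, Farid 0, Quinn 8. Farid eliminated.
Round 2: Tomás 9, Priya 5, Emma 8, Quinn 8. Priya eliminated.
Round 3: Tomás 9, Emma 13, Quinn 8. Quinn eliminated.
Round 4: Tomás 12, Emma 18. Emma has a majority (≥16).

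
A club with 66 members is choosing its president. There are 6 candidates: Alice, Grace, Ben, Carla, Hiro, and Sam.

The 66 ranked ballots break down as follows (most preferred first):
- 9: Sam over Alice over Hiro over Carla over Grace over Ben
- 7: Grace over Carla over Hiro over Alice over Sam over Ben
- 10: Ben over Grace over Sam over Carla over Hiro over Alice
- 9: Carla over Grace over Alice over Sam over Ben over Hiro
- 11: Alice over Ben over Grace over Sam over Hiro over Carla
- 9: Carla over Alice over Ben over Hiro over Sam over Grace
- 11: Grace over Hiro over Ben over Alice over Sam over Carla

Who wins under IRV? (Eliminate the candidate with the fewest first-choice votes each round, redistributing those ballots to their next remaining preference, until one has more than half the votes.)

Round 1: Alice 11, Grace 18, Ben 10, Carla 18, Hiro 0, Sam 9. Hiro eliminated.
Round 2: Alice 11, Grace 18, Ben 10, Carla 18, Sam 9. Sam eliminated.
Round 3: Alice 20, Grace 18, Ben 10, Carla 18. Ben eliminated.
Round 4: Alice 20, Grace 28, Carla 18. Carla eliminated.
Round 5: Alice 29, Grace 37. Grace has a majority (≥34).

Grace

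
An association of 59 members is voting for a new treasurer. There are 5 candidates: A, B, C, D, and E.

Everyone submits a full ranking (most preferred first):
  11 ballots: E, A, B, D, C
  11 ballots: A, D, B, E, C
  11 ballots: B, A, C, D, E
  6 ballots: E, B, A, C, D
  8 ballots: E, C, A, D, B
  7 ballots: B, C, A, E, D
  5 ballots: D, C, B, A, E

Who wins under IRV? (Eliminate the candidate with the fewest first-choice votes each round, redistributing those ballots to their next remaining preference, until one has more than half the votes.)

B

Round 1: A 11, B 18, C 0, D 5, E 25. C eliminated.
Round 2: A 11, B 18, D 5, E 25. D eliminated.
Round 3: A 11, B 23, E 25. A eliminated.
Round 4: B 34, E 25. B has a majority (≥30).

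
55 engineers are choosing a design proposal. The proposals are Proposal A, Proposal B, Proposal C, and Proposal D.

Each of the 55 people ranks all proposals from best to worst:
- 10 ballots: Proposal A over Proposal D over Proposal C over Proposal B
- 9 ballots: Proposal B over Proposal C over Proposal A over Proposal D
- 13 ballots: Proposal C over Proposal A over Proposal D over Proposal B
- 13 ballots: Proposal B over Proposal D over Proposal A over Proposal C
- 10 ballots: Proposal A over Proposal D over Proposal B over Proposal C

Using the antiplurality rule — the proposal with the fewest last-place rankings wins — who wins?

Last-place votes: Proposal A 0, Proposal B 23, Proposal C 23, Proposal D 9.

Proposal A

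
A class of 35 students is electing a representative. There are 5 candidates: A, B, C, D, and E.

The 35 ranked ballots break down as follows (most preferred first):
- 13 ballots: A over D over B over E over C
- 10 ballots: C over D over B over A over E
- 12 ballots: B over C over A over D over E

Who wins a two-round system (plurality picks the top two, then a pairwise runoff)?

B

Round 1 first-place votes: A 13, B 12, C 10, D 0, E 0. A and B advance.
Runoff: A is ranked above B on 13 ballots, B above A on 22.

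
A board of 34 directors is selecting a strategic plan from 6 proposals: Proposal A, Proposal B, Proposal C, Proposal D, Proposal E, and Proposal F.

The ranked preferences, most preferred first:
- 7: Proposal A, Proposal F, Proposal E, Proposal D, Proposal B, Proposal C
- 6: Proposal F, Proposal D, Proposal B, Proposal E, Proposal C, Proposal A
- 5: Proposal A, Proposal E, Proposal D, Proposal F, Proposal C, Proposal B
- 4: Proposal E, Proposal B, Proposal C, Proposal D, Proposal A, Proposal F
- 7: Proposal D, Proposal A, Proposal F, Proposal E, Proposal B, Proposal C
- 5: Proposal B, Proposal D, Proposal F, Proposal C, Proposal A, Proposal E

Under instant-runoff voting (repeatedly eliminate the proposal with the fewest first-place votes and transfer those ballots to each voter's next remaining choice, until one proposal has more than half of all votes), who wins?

Round 1: Proposal A 12, Proposal B 5, Proposal C 0, Proposal D 7, Proposal E 4, Proposal F 6. Proposal C eliminated.
Round 2: Proposal A 12, Proposal B 5, Proposal D 7, Proposal E 4, Proposal F 6. Proposal E eliminated.
Round 3: Proposal A 12, Proposal B 9, Proposal D 7, Proposal F 6. Proposal F eliminated.
Round 4: Proposal A 12, Proposal B 9, Proposal D 13. Proposal B eliminated.
Round 5: Proposal A 12, Proposal D 22. Proposal D has a majority (≥18).

Proposal D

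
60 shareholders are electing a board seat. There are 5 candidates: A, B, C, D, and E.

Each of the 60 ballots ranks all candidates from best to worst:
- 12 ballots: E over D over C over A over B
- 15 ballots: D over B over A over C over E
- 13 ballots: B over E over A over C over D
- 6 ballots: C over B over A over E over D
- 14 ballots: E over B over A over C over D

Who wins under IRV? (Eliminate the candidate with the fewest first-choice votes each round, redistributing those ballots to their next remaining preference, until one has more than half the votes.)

B

Round 1: A 0, B 13, C 6, D 15, E 26. A eliminated.
Round 2: B 13, C 6, D 15, E 26. C eliminated.
Round 3: B 19, D 15, E 26. D eliminated.
Round 4: B 34, E 26. B has a majority (≥31).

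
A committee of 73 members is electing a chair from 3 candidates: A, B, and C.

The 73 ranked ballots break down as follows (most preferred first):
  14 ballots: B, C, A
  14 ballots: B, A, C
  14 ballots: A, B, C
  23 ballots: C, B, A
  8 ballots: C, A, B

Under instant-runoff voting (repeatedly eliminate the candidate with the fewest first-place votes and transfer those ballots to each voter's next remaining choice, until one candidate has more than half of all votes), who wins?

B

Round 1: A 14, B 28, C 31. A eliminated.
Round 2: B 42, C 31. B has a majority (≥37).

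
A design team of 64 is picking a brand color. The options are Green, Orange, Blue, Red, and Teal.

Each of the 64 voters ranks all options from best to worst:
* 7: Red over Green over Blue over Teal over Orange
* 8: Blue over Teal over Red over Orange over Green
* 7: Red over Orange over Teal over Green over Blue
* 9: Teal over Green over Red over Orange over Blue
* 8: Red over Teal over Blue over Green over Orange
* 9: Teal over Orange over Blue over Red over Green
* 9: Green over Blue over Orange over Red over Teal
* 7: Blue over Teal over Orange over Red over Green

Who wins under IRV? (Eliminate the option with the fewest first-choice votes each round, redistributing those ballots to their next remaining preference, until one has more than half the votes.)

Round 1: Green 9, Orange 0, Blue 15, Red 22, Teal 18. Orange eliminated.
Round 2: Green 9, Blue 15, Red 22, Teal 18. Green eliminated.
Round 3: Blue 24, Red 22, Teal 18. Teal eliminated.
Round 4: Blue 33, Red 31. Blue has a majority (≥33).

Blue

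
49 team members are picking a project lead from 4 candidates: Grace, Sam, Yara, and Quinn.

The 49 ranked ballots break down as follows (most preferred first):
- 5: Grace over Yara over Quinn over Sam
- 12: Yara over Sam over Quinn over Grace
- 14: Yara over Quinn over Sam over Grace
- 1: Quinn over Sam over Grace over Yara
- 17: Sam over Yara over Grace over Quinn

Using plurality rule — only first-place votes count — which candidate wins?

Yara

First-place votes: Grace 5, Sam 17, Yara 26, Quinn 1.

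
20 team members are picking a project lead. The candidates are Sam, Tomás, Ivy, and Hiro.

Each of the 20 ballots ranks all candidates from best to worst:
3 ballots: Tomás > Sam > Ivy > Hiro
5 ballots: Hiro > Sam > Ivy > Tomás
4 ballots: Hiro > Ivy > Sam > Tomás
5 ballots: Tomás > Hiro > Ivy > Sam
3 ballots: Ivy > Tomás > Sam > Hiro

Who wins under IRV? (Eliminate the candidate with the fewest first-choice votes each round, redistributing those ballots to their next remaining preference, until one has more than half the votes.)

Round 1: Sam 0, Tomás 8, Ivy 3, Hiro 9. Sam eliminated.
Round 2: Tomás 8, Ivy 3, Hiro 9. Ivy eliminated.
Round 3: Tomás 11, Hiro 9. Tomás has a majority (≥11).

Tomás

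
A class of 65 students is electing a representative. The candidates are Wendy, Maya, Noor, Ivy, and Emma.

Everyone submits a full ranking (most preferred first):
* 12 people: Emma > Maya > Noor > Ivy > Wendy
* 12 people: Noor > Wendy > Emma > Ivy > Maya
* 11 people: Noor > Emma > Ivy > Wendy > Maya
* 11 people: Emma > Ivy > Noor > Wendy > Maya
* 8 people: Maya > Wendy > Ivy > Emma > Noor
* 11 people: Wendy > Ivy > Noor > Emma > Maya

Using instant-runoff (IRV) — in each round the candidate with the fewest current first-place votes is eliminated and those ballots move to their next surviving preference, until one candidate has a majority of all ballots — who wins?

Round 1: Wendy 11, Maya 8, Noor 23, Ivy 0, Emma 23. Ivy eliminated.
Round 2: Wendy 11, Maya 8, Noor 23, Emma 23. Maya eliminated.
Round 3: Wendy 19, Noor 23, Emma 23. Wendy eliminated.
Round 4: Noor 34, Emma 31. Noor has a majority (≥33).

Noor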